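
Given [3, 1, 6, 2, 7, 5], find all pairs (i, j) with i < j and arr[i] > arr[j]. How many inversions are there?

Finding inversions in [3, 1, 6, 2, 7, 5]:

(0, 1): arr[0]=3 > arr[1]=1
(0, 3): arr[0]=3 > arr[3]=2
(2, 3): arr[2]=6 > arr[3]=2
(2, 5): arr[2]=6 > arr[5]=5
(4, 5): arr[4]=7 > arr[5]=5

Total inversions: 5

The array has 5 inversion(s): (0,1), (0,3), (2,3), (2,5), (4,5). Each pair (i,j) satisfies i < j and arr[i] > arr[j].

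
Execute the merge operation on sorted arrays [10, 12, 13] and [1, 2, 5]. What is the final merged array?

Merging process:

Compare 10 vs 1: take 1 from right. Merged: [1]
Compare 10 vs 2: take 2 from right. Merged: [1, 2]
Compare 10 vs 5: take 5 from right. Merged: [1, 2, 5]
Append remaining from left: [10, 12, 13]. Merged: [1, 2, 5, 10, 12, 13]

Final merged array: [1, 2, 5, 10, 12, 13]
Total comparisons: 3

The merged array is [1, 2, 5, 10, 12, 13], requiring 3 comparisons. The merge step runs in O(n) time where n is the total number of elements.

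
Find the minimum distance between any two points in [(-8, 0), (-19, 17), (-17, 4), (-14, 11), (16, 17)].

Computing all pairwise distances among 5 points:

d((-8, 0), (-19, 17)) = 20.2485
d((-8, 0), (-17, 4)) = 9.8489
d((-8, 0), (-14, 11)) = 12.53
d((-8, 0), (16, 17)) = 29.4109
d((-19, 17), (-17, 4)) = 13.1529
d((-19, 17), (-14, 11)) = 7.8102
d((-19, 17), (16, 17)) = 35.0
d((-17, 4), (-14, 11)) = 7.6158 <-- minimum
d((-17, 4), (16, 17)) = 35.4683
d((-14, 11), (16, 17)) = 30.5941

Closest pair: (-17, 4) and (-14, 11) with distance 7.6158

The closest pair is (-17, 4) and (-14, 11) with Euclidean distance 7.6158. For 5 points, brute-force pairwise comparison is shown above. For large n, the divide-and-conquer algorithm (sort by x, recurse on halves, check the dividing strip) achieves O(n log n).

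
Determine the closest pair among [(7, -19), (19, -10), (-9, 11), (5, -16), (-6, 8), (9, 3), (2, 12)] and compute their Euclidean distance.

Computing all pairwise distances among 7 points:

d((7, -19), (19, -10)) = 15.0
d((7, -19), (-9, 11)) = 34.0
d((7, -19), (5, -16)) = 3.6056 <-- minimum
d((7, -19), (-6, 8)) = 29.9666
d((7, -19), (9, 3)) = 22.0907
d((7, -19), (2, 12)) = 31.4006
d((19, -10), (-9, 11)) = 35.0
d((19, -10), (5, -16)) = 15.2315
d((19, -10), (-6, 8)) = 30.8058
d((19, -10), (9, 3)) = 16.4012
d((19, -10), (2, 12)) = 27.8029
d((-9, 11), (5, -16)) = 30.4138
d((-9, 11), (-6, 8)) = 4.2426
d((-9, 11), (9, 3)) = 19.6977
d((-9, 11), (2, 12)) = 11.0454
d((5, -16), (-6, 8)) = 26.4008
d((5, -16), (9, 3)) = 19.4165
d((5, -16), (2, 12)) = 28.1603
d((-6, 8), (9, 3)) = 15.8114
d((-6, 8), (2, 12)) = 8.9443
d((9, 3), (2, 12)) = 11.4018

Closest pair: (7, -19) and (5, -16) with distance 3.6056

The closest pair is (7, -19) and (5, -16) with Euclidean distance 3.6056. For 7 points, brute-force pairwise comparison is shown above. For large n, the divide-and-conquer algorithm (sort by x, recurse on halves, check the dividing strip) achieves O(n log n).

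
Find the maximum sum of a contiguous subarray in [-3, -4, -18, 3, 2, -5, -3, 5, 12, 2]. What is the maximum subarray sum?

Using Kadane's algorithm on [-3, -4, -18, 3, 2, -5, -3, 5, 12, 2]:

Scanning through the array:
Position 1 (value -4): max_ending_here = -4, max_so_far = -3
Position 2 (value -18): max_ending_here = -18, max_so_far = -3
Position 3 (value 3): max_ending_here = 3, max_so_far = 3
Position 4 (value 2): max_ending_here = 5, max_so_far = 5
Position 5 (value -5): max_ending_here = 0, max_so_far = 5
Position 6 (value -3): max_ending_here = -3, max_so_far = 5
Position 7 (value 5): max_ending_here = 5, max_so_far = 5
Position 8 (value 12): max_ending_here = 17, max_so_far = 17
Position 9 (value 2): max_ending_here = 19, max_so_far = 19

Maximum subarray: [5, 12, 2]
Maximum sum: 19

The maximum subarray is [5, 12, 2] with sum 19. This subarray runs from index 7 to index 9.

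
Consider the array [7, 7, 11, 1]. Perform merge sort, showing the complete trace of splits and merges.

Merge sort trace:

Split: [7, 7, 11, 1] -> [7, 7] and [11, 1]
  Split: [7, 7] -> [7] and [7]
  Merge: [7] + [7] -> [7, 7]
  Split: [11, 1] -> [11] and [1]
  Merge: [11] + [1] -> [1, 11]
Merge: [7, 7] + [1, 11] -> [1, 7, 7, 11]

Final sorted array: [1, 7, 7, 11]

The merge sort proceeds by recursively splitting the array and merging sorted halves.
After all merges, the sorted array is [1, 7, 7, 11].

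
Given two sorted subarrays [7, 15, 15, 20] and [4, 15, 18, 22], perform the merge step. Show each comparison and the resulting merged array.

Merging process:

Compare 7 vs 4: take 4 from right. Merged: [4]
Compare 7 vs 15: take 7 from left. Merged: [4, 7]
Compare 15 vs 15: take 15 from left. Merged: [4, 7, 15]
Compare 15 vs 15: take 15 from left. Merged: [4, 7, 15, 15]
Compare 20 vs 15: take 15 from right. Merged: [4, 7, 15, 15, 15]
Compare 20 vs 18: take 18 from right. Merged: [4, 7, 15, 15, 15, 18]
Compare 20 vs 22: take 20 from left. Merged: [4, 7, 15, 15, 15, 18, 20]
Append remaining from right: [22]. Merged: [4, 7, 15, 15, 15, 18, 20, 22]

Final merged array: [4, 7, 15, 15, 15, 18, 20, 22]
Total comparisons: 7

The merged array is [4, 7, 15, 15, 15, 18, 20, 22], requiring 7 comparisons. The merge step runs in O(n) time where n is the total number of elements.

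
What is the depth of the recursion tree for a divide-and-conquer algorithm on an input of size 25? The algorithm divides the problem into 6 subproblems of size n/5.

For divide and conquer with division factor 5:

Problem sizes at each level:
Level 0: 25
Level 1: 5
Level 2: 1

The root is level 0 and the size-1 base case is level 2 (the tree spans levels 0 through 2, i.e. 3 levels counting the root), so the depth is the number of divisions: log_5(25) = 2

The recursion tree depth is log_5(25) = 2. At each level, the problem size is divided by 5, so it takes 2 divisions to reduce to a base case of size 1. The algorithm makes 6 recursive calls at each level.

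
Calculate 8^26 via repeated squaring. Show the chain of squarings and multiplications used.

Computing 8^26 by squaring (build up from 8^1; each line after the first costs one multiplication):

8^1 = 8
8^2 = (8^1)^2 = 8^2 = 64
8^3 = 8 * 8^2 = 8 * 64 = 512
8^6 = (8^3)^2 = 512^2 = 262144
8^12 = (8^6)^2 = 262144^2 = 68719476736
8^13 = 8 * 8^12 = 8 * 68719476736 = 549755813888
8^26 = (8^13)^2 = 549755813888^2 = 302231454903657293676544

Result: 302231454903657293676544
Multiplications needed: 6 (6 lines after 8^1)

8^26 = 302231454903657293676544. Using exponentiation by squaring, this requires 6 multiplications. The key idea: if the exponent is even, square the half-power; if odd, multiply by the base once.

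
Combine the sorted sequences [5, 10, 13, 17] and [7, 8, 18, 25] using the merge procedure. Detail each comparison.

Merging process:

Compare 5 vs 7: take 5 from left. Merged: [5]
Compare 10 vs 7: take 7 from right. Merged: [5, 7]
Compare 10 vs 8: take 8 from right. Merged: [5, 7, 8]
Compare 10 vs 18: take 10 from left. Merged: [5, 7, 8, 10]
Compare 13 vs 18: take 13 from left. Merged: [5, 7, 8, 10, 13]
Compare 17 vs 18: take 17 from left. Merged: [5, 7, 8, 10, 13, 17]
Append remaining from right: [18, 25]. Merged: [5, 7, 8, 10, 13, 17, 18, 25]

Final merged array: [5, 7, 8, 10, 13, 17, 18, 25]
Total comparisons: 6

The merged array is [5, 7, 8, 10, 13, 17, 18, 25], requiring 6 comparisons. The merge step runs in O(n) time where n is the total number of elements.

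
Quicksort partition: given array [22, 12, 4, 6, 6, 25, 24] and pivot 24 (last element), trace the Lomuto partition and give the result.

Lomuto partition with pivot = 24:

Initial array: [22, 12, 4, 6, 6, 25, 24]

arr[0]=22 <= 24: swap with position 0, array becomes [22, 12, 4, 6, 6, 25, 24]
arr[1]=12 <= 24: swap with position 1, array becomes [22, 12, 4, 6, 6, 25, 24]
arr[2]=4 <= 24: swap with position 2, array becomes [22, 12, 4, 6, 6, 25, 24]
arr[3]=6 <= 24: swap with position 3, array becomes [22, 12, 4, 6, 6, 25, 24]
arr[4]=6 <= 24: swap with position 4, array becomes [22, 12, 4, 6, 6, 25, 24]
arr[5]=25 > 24: no swap

Place pivot at position 5: [22, 12, 4, 6, 6, 24, 25]
Pivot position: 5

After partitioning with pivot 24, the array becomes [22, 12, 4, 6, 6, 24, 25]. The pivot is placed at index 5. All elements to the left of the pivot are <= 24, and all elements to the right are > 24.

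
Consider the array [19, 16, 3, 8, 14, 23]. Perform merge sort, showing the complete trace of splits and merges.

Merge sort trace:

Split: [19, 16, 3, 8, 14, 23] -> [19, 16, 3] and [8, 14, 23]
  Split: [19, 16, 3] -> [19] and [16, 3]
    Split: [16, 3] -> [16] and [3]
    Merge: [16] + [3] -> [3, 16]
  Merge: [19] + [3, 16] -> [3, 16, 19]
  Split: [8, 14, 23] -> [8] and [14, 23]
    Split: [14, 23] -> [14] and [23]
    Merge: [14] + [23] -> [14, 23]
  Merge: [8] + [14, 23] -> [8, 14, 23]
Merge: [3, 16, 19] + [8, 14, 23] -> [3, 8, 14, 16, 19, 23]

Final sorted array: [3, 8, 14, 16, 19, 23]

The merge sort proceeds by recursively splitting the array and merging sorted halves.
After all merges, the sorted array is [3, 8, 14, 16, 19, 23].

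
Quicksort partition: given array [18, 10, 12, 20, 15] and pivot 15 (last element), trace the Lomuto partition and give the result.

Lomuto partition with pivot = 15:

Initial array: [18, 10, 12, 20, 15]

arr[0]=18 > 15: no swap
arr[1]=10 <= 15: swap with position 0, array becomes [10, 18, 12, 20, 15]
arr[2]=12 <= 15: swap with position 1, array becomes [10, 12, 18, 20, 15]
arr[3]=20 > 15: no swap

Place pivot at position 2: [10, 12, 15, 20, 18]
Pivot position: 2

After partitioning with pivot 15, the array becomes [10, 12, 15, 20, 18]. The pivot is placed at index 2. All elements to the left of the pivot are <= 15, and all elements to the right are > 15.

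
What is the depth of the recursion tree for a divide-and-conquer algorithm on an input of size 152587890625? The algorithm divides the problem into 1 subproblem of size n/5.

For divide and conquer with division factor 5:

Problem sizes at each level:
Level 0: 152587890625
Level 1: 30517578125
Level 2: 6103515625
Level 3: 1220703125
Level 4: 244140625
Level 5: 48828125
Level 6: 9765625
Level 7: 1953125
Level 8: 390625
Level 9: 78125
Level 10: 15625
Level 11: 3125
Level 12: 625
Level 13: 125
Level 14: 25
Level 15: 5
Level 16: 1

The root is level 0 and the size-1 base case is level 16 (the tree spans levels 0 through 16, i.e. 17 levels counting the root), so the depth is the number of divisions: log_5(152587890625) = 16

The recursion tree depth is log_5(152587890625) = 16. At each level, the problem size is divided by 5, so it takes 16 divisions to reduce to a base case of size 1. The algorithm makes 1 recursive call at each level.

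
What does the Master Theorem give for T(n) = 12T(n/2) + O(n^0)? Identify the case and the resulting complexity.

Master Theorem for T(n) = 12T(n/2) + O(n^0):

a = 12, b = 2, c = 0
log_b(a) = log_2(12) = 3.5850

Case 1: c = 0 < log_2(12) = 3.5850
T(n) = O(n^(log_2 12))

For T(n) = 12T(n/2) + O(n^0): log_2(12) = 3.5850. This is Case 1 of the Master Theorem (c < log_b(a), work dominated by leaves), giving O(n^(log_2 12)).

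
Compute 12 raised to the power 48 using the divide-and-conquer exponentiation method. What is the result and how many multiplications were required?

Computing 12^48 by squaring (build up from 12^1; each line after the first costs one multiplication):

12^1 = 12
12^2 = (12^1)^2 = 12^2 = 144
12^3 = 12 * 12^2 = 12 * 144 = 1728
12^6 = (12^3)^2 = 1728^2 = 2985984
12^12 = (12^6)^2 = 2985984^2 = 8916100448256
12^24 = (12^12)^2 = 8916100448256^2 = 79496847203390844133441536
12^48 = (12^24)^2 = 79496847203390844133441536^2 = 6319748715279270675921934218987893281199411530039296

Result: 6319748715279270675921934218987893281199411530039296
Multiplications needed: 6 (6 lines after 12^1)

12^48 = 6319748715279270675921934218987893281199411530039296. Using exponentiation by squaring, this requires 6 multiplications. The key idea: if the exponent is even, square the half-power; if odd, multiply by the base once.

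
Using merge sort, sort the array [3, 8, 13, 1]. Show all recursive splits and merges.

Merge sort trace:

Split: [3, 8, 13, 1] -> [3, 8] and [13, 1]
  Split: [3, 8] -> [3] and [8]
  Merge: [3] + [8] -> [3, 8]
  Split: [13, 1] -> [13] and [1]
  Merge: [13] + [1] -> [1, 13]
Merge: [3, 8] + [1, 13] -> [1, 3, 8, 13]

Final sorted array: [1, 3, 8, 13]

The merge sort proceeds by recursively splitting the array and merging sorted halves.
After all merges, the sorted array is [1, 3, 8, 13].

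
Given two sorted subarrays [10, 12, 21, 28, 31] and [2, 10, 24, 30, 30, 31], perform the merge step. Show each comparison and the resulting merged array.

Merging process:

Compare 10 vs 2: take 2 from right. Merged: [2]
Compare 10 vs 10: take 10 from left. Merged: [2, 10]
Compare 12 vs 10: take 10 from right. Merged: [2, 10, 10]
Compare 12 vs 24: take 12 from left. Merged: [2, 10, 10, 12]
Compare 21 vs 24: take 21 from left. Merged: [2, 10, 10, 12, 21]
Compare 28 vs 24: take 24 from right. Merged: [2, 10, 10, 12, 21, 24]
Compare 28 vs 30: take 28 from left. Merged: [2, 10, 10, 12, 21, 24, 28]
Compare 31 vs 30: take 30 from right. Merged: [2, 10, 10, 12, 21, 24, 28, 30]
Compare 31 vs 30: take 30 from right. Merged: [2, 10, 10, 12, 21, 24, 28, 30, 30]
Compare 31 vs 31: take 31 from left. Merged: [2, 10, 10, 12, 21, 24, 28, 30, 30, 31]
Append remaining from right: [31]. Merged: [2, 10, 10, 12, 21, 24, 28, 30, 30, 31, 31]

Final merged array: [2, 10, 10, 12, 21, 24, 28, 30, 30, 31, 31]
Total comparisons: 10

The merged array is [2, 10, 10, 12, 21, 24, 28, 30, 30, 31, 31], requiring 10 comparisons. The merge step runs in O(n) time where n is the total number of elements.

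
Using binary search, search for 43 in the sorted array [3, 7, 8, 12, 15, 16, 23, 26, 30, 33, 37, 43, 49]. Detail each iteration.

Binary search for 43 in [3, 7, 8, 12, 15, 16, 23, 26, 30, 33, 37, 43, 49]:

lo=0, hi=12, mid=6, arr[mid]=23 -> 23 < 43, search right half
lo=7, hi=12, mid=9, arr[mid]=33 -> 33 < 43, search right half
lo=10, hi=12, mid=11, arr[mid]=43 -> Found target at index 11!

Binary search finds 43 at index 11 after 3 comparisons. The search repeatedly halves the search space by comparing with the middle element.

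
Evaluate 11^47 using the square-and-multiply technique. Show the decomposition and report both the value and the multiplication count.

Computing 11^47 by squaring (build up from 11^1; each line after the first costs one multiplication):

11^1 = 11
11^2 = (11^1)^2 = 11^2 = 121
11^4 = (11^2)^2 = 121^2 = 14641
11^5 = 11 * 11^4 = 11 * 14641 = 161051
11^10 = (11^5)^2 = 161051^2 = 25937424601
11^11 = 11 * 11^10 = 11 * 25937424601 = 285311670611
11^22 = (11^11)^2 = 285311670611^2 = 81402749386839761113321
11^23 = 11 * 11^22 = 11 * 81402749386839761113321 = 895430243255237372246531
11^46 = (11^23)^2 = 895430243255237372246531^2 = 801795320536133573571931534665380233173841533961
11^47 = 11 * 11^46 = 11 * 801795320536133573571931534665380233173841533961 = 8819748525897469309291246881319182564912256873571

Result: 8819748525897469309291246881319182564912256873571
Multiplications needed: 9 (9 lines after 11^1)

11^47 = 8819748525897469309291246881319182564912256873571. Using exponentiation by squaring, this requires 9 multiplications. The key idea: if the exponent is even, square the half-power; if odd, multiply by the base once.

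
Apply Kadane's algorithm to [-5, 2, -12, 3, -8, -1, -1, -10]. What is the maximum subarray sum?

Using Kadane's algorithm on [-5, 2, -12, 3, -8, -1, -1, -10]:

Scanning through the array:
Position 1 (value 2): max_ending_here = 2, max_so_far = 2
Position 2 (value -12): max_ending_here = -10, max_so_far = 2
Position 3 (value 3): max_ending_here = 3, max_so_far = 3
Position 4 (value -8): max_ending_here = -5, max_so_far = 3
Position 5 (value -1): max_ending_here = -1, max_so_far = 3
Position 6 (value -1): max_ending_here = -1, max_so_far = 3
Position 7 (value -10): max_ending_here = -10, max_so_far = 3

Maximum subarray: [3]
Maximum sum: 3

The maximum subarray is [3] with sum 3. This subarray runs from index 3 to index 3.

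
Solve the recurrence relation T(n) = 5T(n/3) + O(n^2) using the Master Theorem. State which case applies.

Master Theorem for T(n) = 5T(n/3) + O(n^2):

a = 5, b = 3, c = 2
log_b(a) = log_3(5) = 1.4650

Case 3: c = 2 > log_3(5) = 1.4650
T(n) = O(n^2) = O(n^2)

For T(n) = 5T(n/3) + O(n^2): log_3(5) = 1.4650. This is Case 3 of the Master Theorem (c > log_b(a), work dominated by root), giving O(n^2).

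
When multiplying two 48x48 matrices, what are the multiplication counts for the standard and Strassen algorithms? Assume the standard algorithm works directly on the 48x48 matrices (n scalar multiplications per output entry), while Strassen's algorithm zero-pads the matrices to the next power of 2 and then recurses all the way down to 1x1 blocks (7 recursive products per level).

Matrix multiplication for 48x48 matrices:

Strassen's algorithm requires power-of-2 dimensions. Pad 48x48 to 64x64 (next power of 2).

Standard algorithm: 48^3 = 110592 multiplications
Strassen's algorithm: 7^(log2(64)) = 7^6 = 117649 multiplications
Difference: 110592 - 117649 = -7057 (Strassen uses MORE here due to padding overhead — for small or just-over-power-of-2 n, padding can outweigh the per-level savings)

Standard: 110592 multiplications (48^3). Strassen: 117649 multiplications (7^6, after padding to 64x64). Strassen reduces 8 recursive multiplications to 7 at each level.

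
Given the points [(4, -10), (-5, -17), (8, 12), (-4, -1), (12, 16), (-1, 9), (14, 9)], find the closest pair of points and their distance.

Computing all pairwise distances among 7 points:

d((4, -10), (-5, -17)) = 11.4018
d((4, -10), (8, 12)) = 22.3607
d((4, -10), (-4, -1)) = 12.0416
d((4, -10), (12, 16)) = 27.2029
d((4, -10), (-1, 9)) = 19.6469
d((4, -10), (14, 9)) = 21.4709
d((-5, -17), (8, 12)) = 31.7805
d((-5, -17), (-4, -1)) = 16.0312
d((-5, -17), (12, 16)) = 37.1214
d((-5, -17), (-1, 9)) = 26.3059
d((-5, -17), (14, 9)) = 32.2025
d((8, 12), (-4, -1)) = 17.6918
d((8, 12), (12, 16)) = 5.6569 <-- minimum
d((8, 12), (-1, 9)) = 9.4868
d((8, 12), (14, 9)) = 6.7082
d((-4, -1), (12, 16)) = 23.3452
d((-4, -1), (-1, 9)) = 10.4403
d((-4, -1), (14, 9)) = 20.5913
d((12, 16), (-1, 9)) = 14.7648
d((12, 16), (14, 9)) = 7.2801
d((-1, 9), (14, 9)) = 15.0

Closest pair: (8, 12) and (12, 16) with distance 5.6569

The closest pair is (8, 12) and (12, 16) with Euclidean distance 5.6569. For 7 points, brute-force pairwise comparison is shown above. For large n, the divide-and-conquer algorithm (sort by x, recurse on halves, check the dividing strip) achieves O(n log n).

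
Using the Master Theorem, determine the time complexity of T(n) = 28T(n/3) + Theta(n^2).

Master Theorem for T(n) = 28T(n/3) + O(n^2):

a = 28, b = 3, c = 2
log_b(a) = log_3(28) = 3.0331

Case 1: c = 2 < log_3(28) = 3.0331
T(n) = O(n^(log_3 28))

For T(n) = 28T(n/3) + O(n^2): log_3(28) = 3.0331. This is Case 1 of the Master Theorem (c < log_b(a), work dominated by leaves), giving O(n^(log_3 28)).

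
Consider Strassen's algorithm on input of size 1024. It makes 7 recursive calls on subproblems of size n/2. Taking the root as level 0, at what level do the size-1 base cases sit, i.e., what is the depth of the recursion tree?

For divide and conquer with division factor 2:

Problem sizes at each level:
Level 0: 1024
Level 1: 512
Level 2: 256
Level 3: 128
Level 4: 64
Level 5: 32
Level 6: 16
Level 7: 8
Level 8: 4
Level 9: 2
Level 10: 1

The root is level 0 and the size-1 base case is level 10 (the tree spans levels 0 through 10, i.e. 11 levels counting the root), so the depth is the number of divisions: log_2(1024) = 10

The recursion tree depth is log_2(1024) = 10. At each level, the problem size is divided by 2, so it takes 10 divisions to reduce to a base case of size 1. The algorithm makes 7 recursive calls at each level.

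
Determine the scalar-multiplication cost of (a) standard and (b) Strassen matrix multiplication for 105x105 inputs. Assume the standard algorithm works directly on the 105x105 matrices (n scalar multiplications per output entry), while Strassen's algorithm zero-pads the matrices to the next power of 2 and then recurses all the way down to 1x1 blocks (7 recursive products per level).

Matrix multiplication for 105x105 matrices:

Strassen's algorithm requires power-of-2 dimensions. Pad 105x105 to 128x128 (next power of 2).

Standard algorithm: 105^3 = 1157625 multiplications
Strassen's algorithm: 7^(log2(128)) = 7^7 = 823543 multiplications
Savings: 1157625 - 823543 = 334082 multiplications

Standard: 1157625 multiplications (105^3). Strassen: 823543 multiplications (7^7, after padding to 128x128). Strassen reduces 8 recursive multiplications to 7 at each level.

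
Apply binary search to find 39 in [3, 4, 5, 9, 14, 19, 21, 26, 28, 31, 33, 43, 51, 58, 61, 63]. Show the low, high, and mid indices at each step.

Binary search for 39 in [3, 4, 5, 9, 14, 19, 21, 26, 28, 31, 33, 43, 51, 58, 61, 63]:

lo=0, hi=15, mid=7, arr[mid]=26 -> 26 < 39, search right half
lo=8, hi=15, mid=11, arr[mid]=43 -> 43 > 39, search left half
lo=8, hi=10, mid=9, arr[mid]=31 -> 31 < 39, search right half
lo=10, hi=10, mid=10, arr[mid]=33 -> 33 < 39, search right half
lo=11 > hi=10, target 39 not found

Binary search determines that 39 is not in the array after 4 comparisons. The search space was exhausted without finding the target.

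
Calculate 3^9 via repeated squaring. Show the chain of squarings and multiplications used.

Computing 3^9 by squaring (build up from 3^1; each line after the first costs one multiplication):

3^1 = 3
3^2 = (3^1)^2 = 3^2 = 9
3^4 = (3^2)^2 = 9^2 = 81
3^8 = (3^4)^2 = 81^2 = 6561
3^9 = 3 * 3^8 = 3 * 6561 = 19683

Result: 19683
Multiplications needed: 4 (4 lines after 3^1)

3^9 = 19683. Using exponentiation by squaring, this requires 4 multiplications. The key idea: if the exponent is even, square the half-power; if odd, multiply by the base once.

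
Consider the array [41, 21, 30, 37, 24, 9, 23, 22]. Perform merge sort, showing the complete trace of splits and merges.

Merge sort trace:

Split: [41, 21, 30, 37, 24, 9, 23, 22] -> [41, 21, 30, 37] and [24, 9, 23, 22]
  Split: [41, 21, 30, 37] -> [41, 21] and [30, 37]
    Split: [41, 21] -> [41] and [21]
    Merge: [41] + [21] -> [21, 41]
    Split: [30, 37] -> [30] and [37]
    Merge: [30] + [37] -> [30, 37]
  Merge: [21, 41] + [30, 37] -> [21, 30, 37, 41]
  Split: [24, 9, 23, 22] -> [24, 9] and [23, 22]
    Split: [24, 9] -> [24] and [9]
    Merge: [24] + [9] -> [9, 24]
    Split: [23, 22] -> [23] and [22]
    Merge: [23] + [22] -> [22, 23]
  Merge: [9, 24] + [22, 23] -> [9, 22, 23, 24]
Merge: [21, 30, 37, 41] + [9, 22, 23, 24] -> [9, 21, 22, 23, 24, 30, 37, 41]

Final sorted array: [9, 21, 22, 23, 24, 30, 37, 41]

The merge sort proceeds by recursively splitting the array and merging sorted halves.
After all merges, the sorted array is [9, 21, 22, 23, 24, 30, 37, 41].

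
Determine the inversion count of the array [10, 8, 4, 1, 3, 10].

Finding inversions in [10, 8, 4, 1, 3, 10]:

(0, 1): arr[0]=10 > arr[1]=8
(0, 2): arr[0]=10 > arr[2]=4
(0, 3): arr[0]=10 > arr[3]=1
(0, 4): arr[0]=10 > arr[4]=3
(1, 2): arr[1]=8 > arr[2]=4
(1, 3): arr[1]=8 > arr[3]=1
(1, 4): arr[1]=8 > arr[4]=3
(2, 3): arr[2]=4 > arr[3]=1
(2, 4): arr[2]=4 > arr[4]=3

Total inversions: 9

The array has 9 inversion(s): (0,1), (0,2), (0,3), (0,4), (1,2), (1,3), (1,4), (2,3), (2,4). Each pair (i,j) satisfies i < j and arr[i] > arr[j].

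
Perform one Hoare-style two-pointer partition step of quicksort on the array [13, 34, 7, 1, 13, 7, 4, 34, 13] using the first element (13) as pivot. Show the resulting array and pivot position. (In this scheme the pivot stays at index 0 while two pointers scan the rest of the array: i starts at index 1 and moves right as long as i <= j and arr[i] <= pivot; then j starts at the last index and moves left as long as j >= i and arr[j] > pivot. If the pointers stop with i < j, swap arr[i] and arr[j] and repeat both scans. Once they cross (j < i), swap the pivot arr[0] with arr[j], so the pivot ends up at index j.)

Hoare-style two-pointer partition with pivot = 13:

Initial array: [13, 34, 7, 1, 13, 7, 4, 34, 13]

Pointers start at i = 1, j = 8.
i stops at index 1 (arr[1]=34 > 13), j stops at index 8 (arr[8]=13 <= 13): swap arr[1] and arr[8], array becomes [13, 13, 7, 1, 13, 7, 4, 34, 34]
i ends at 7, j ends at 6: the pointers have crossed (j < i), so scanning stops.

Swap pivot arr[0] with arr[6] to place pivot at position 6: [4, 13, 7, 1, 13, 7, 13, 34, 34]
Pivot position: 6

After partitioning with pivot 13, the array becomes [4, 13, 7, 1, 13, 7, 13, 34, 34]. The pivot is placed at index 6. All elements to the left of the pivot are <= 13, and all elements to the right are > 13.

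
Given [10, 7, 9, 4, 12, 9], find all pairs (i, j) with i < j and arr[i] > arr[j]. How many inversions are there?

Finding inversions in [10, 7, 9, 4, 12, 9]:

(0, 1): arr[0]=10 > arr[1]=7
(0, 2): arr[0]=10 > arr[2]=9
(0, 3): arr[0]=10 > arr[3]=4
(0, 5): arr[0]=10 > arr[5]=9
(1, 3): arr[1]=7 > arr[3]=4
(2, 3): arr[2]=9 > arr[3]=4
(4, 5): arr[4]=12 > arr[5]=9

Total inversions: 7

The array has 7 inversion(s): (0,1), (0,2), (0,3), (0,5), (1,3), (2,3), (4,5). Each pair (i,j) satisfies i < j and arr[i] > arr[j].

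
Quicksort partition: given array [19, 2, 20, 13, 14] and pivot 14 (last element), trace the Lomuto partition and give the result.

Lomuto partition with pivot = 14:

Initial array: [19, 2, 20, 13, 14]

arr[0]=19 > 14: no swap
arr[1]=2 <= 14: swap with position 0, array becomes [2, 19, 20, 13, 14]
arr[2]=20 > 14: no swap
arr[3]=13 <= 14: swap with position 1, array becomes [2, 13, 20, 19, 14]

Place pivot at position 2: [2, 13, 14, 19, 20]
Pivot position: 2

After partitioning with pivot 14, the array becomes [2, 13, 14, 19, 20]. The pivot is placed at index 2. All elements to the left of the pivot are <= 14, and all elements to the right are > 14.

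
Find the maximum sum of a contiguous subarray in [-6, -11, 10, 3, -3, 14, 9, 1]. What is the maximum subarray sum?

Using Kadane's algorithm on [-6, -11, 10, 3, -3, 14, 9, 1]:

Scanning through the array:
Position 1 (value -11): max_ending_here = -11, max_so_far = -6
Position 2 (value 10): max_ending_here = 10, max_so_far = 10
Position 3 (value 3): max_ending_here = 13, max_so_far = 13
Position 4 (value -3): max_ending_here = 10, max_so_far = 13
Position 5 (value 14): max_ending_here = 24, max_so_far = 24
Position 6 (value 9): max_ending_here = 33, max_so_far = 33
Position 7 (value 1): max_ending_here = 34, max_so_far = 34

Maximum subarray: [10, 3, -3, 14, 9, 1]
Maximum sum: 34

The maximum subarray is [10, 3, -3, 14, 9, 1] with sum 34. This subarray runs from index 2 to index 7.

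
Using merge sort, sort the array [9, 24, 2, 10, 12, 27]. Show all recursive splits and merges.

Merge sort trace:

Split: [9, 24, 2, 10, 12, 27] -> [9, 24, 2] and [10, 12, 27]
  Split: [9, 24, 2] -> [9] and [24, 2]
    Split: [24, 2] -> [24] and [2]
    Merge: [24] + [2] -> [2, 24]
  Merge: [9] + [2, 24] -> [2, 9, 24]
  Split: [10, 12, 27] -> [10] and [12, 27]
    Split: [12, 27] -> [12] and [27]
    Merge: [12] + [27] -> [12, 27]
  Merge: [10] + [12, 27] -> [10, 12, 27]
Merge: [2, 9, 24] + [10, 12, 27] -> [2, 9, 10, 12, 24, 27]

Final sorted array: [2, 9, 10, 12, 24, 27]

The merge sort proceeds by recursively splitting the array and merging sorted halves.
After all merges, the sorted array is [2, 9, 10, 12, 24, 27].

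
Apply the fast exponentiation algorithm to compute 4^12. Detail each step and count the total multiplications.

Computing 4^12 by squaring (build up from 4^1; each line after the first costs one multiplication):

4^1 = 4
4^2 = (4^1)^2 = 4^2 = 16
4^3 = 4 * 4^2 = 4 * 16 = 64
4^6 = (4^3)^2 = 64^2 = 4096
4^12 = (4^6)^2 = 4096^2 = 16777216

Result: 16777216
Multiplications needed: 4 (4 lines after 4^1)

4^12 = 16777216. Using exponentiation by squaring, this requires 4 multiplications. The key idea: if the exponent is even, square the half-power; if odd, multiply by the base once.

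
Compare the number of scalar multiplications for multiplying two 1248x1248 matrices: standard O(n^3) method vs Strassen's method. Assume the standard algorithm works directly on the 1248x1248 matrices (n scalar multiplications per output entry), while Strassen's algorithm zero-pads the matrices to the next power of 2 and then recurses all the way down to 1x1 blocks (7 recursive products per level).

Matrix multiplication for 1248x1248 matrices:

Strassen's algorithm requires power-of-2 dimensions. Pad 1248x1248 to 2048x2048 (next power of 2).

Standard algorithm: 1248^3 = 1943764992 multiplications
Strassen's algorithm: 7^(log2(2048)) = 7^11 = 1977326743 multiplications
Difference: 1943764992 - 1977326743 = -33561751 (Strassen uses MORE here due to padding overhead — for small or just-over-power-of-2 n, padding can outweigh the per-level savings)

Standard: 1943764992 multiplications (1248^3). Strassen: 1977326743 multiplications (7^11, after padding to 2048x2048). Strassen reduces 8 recursive multiplications to 7 at each level.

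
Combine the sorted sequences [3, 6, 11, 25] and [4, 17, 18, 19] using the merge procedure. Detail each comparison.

Merging process:

Compare 3 vs 4: take 3 from left. Merged: [3]
Compare 6 vs 4: take 4 from right. Merged: [3, 4]
Compare 6 vs 17: take 6 from left. Merged: [3, 4, 6]
Compare 11 vs 17: take 11 from left. Merged: [3, 4, 6, 11]
Compare 25 vs 17: take 17 from right. Merged: [3, 4, 6, 11, 17]
Compare 25 vs 18: take 18 from right. Merged: [3, 4, 6, 11, 17, 18]
Compare 25 vs 19: take 19 from right. Merged: [3, 4, 6, 11, 17, 18, 19]
Append remaining from left: [25]. Merged: [3, 4, 6, 11, 17, 18, 19, 25]

Final merged array: [3, 4, 6, 11, 17, 18, 19, 25]
Total comparisons: 7

The merged array is [3, 4, 6, 11, 17, 18, 19, 25], requiring 7 comparisons. The merge step runs in O(n) time where n is the total number of elements.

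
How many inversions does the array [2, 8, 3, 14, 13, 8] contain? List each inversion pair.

Finding inversions in [2, 8, 3, 14, 13, 8]:

(1, 2): arr[1]=8 > arr[2]=3
(3, 4): arr[3]=14 > arr[4]=13
(3, 5): arr[3]=14 > arr[5]=8
(4, 5): arr[4]=13 > arr[5]=8

Total inversions: 4

The array has 4 inversion(s): (1,2), (3,4), (3,5), (4,5). Each pair (i,j) satisfies i < j and arr[i] > arr[j].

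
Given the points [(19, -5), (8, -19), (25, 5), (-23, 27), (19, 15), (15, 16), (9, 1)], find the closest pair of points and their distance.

Computing all pairwise distances among 7 points:

d((19, -5), (8, -19)) = 17.8045
d((19, -5), (25, 5)) = 11.6619
d((19, -5), (-23, 27)) = 52.8015
d((19, -5), (19, 15)) = 20.0
d((19, -5), (15, 16)) = 21.3776
d((19, -5), (9, 1)) = 11.6619
d((8, -19), (25, 5)) = 29.4109
d((8, -19), (-23, 27)) = 55.4707
d((8, -19), (19, 15)) = 35.7351
d((8, -19), (15, 16)) = 35.6931
d((8, -19), (9, 1)) = 20.025
d((25, 5), (-23, 27)) = 52.8015
d((25, 5), (19, 15)) = 11.6619
d((25, 5), (15, 16)) = 14.8661
d((25, 5), (9, 1)) = 16.4924
d((-23, 27), (19, 15)) = 43.6807
d((-23, 27), (15, 16)) = 39.5601
d((-23, 27), (9, 1)) = 41.2311
d((19, 15), (15, 16)) = 4.1231 <-- minimum
d((19, 15), (9, 1)) = 17.2047
d((15, 16), (9, 1)) = 16.1555

Closest pair: (19, 15) and (15, 16) with distance 4.1231

The closest pair is (19, 15) and (15, 16) with Euclidean distance 4.1231. For 7 points, brute-force pairwise comparison is shown above. For large n, the divide-and-conquer algorithm (sort by x, recurse on halves, check the dividing strip) achieves O(n log n).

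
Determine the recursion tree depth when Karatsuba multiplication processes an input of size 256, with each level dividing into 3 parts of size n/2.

For divide and conquer with division factor 2:

Problem sizes at each level:
Level 0: 256
Level 1: 128
Level 2: 64
Level 3: 32
Level 4: 16
Level 5: 8
Level 6: 4
Level 7: 2
Level 8: 1

The root is level 0 and the size-1 base case is level 8 (the tree spans levels 0 through 8, i.e. 9 levels counting the root), so the depth is the number of divisions: log_2(256) = 8

The recursion tree depth is log_2(256) = 8. At each level, the problem size is divided by 2, so it takes 8 divisions to reduce to a base case of size 1. The algorithm makes 3 recursive calls at each level.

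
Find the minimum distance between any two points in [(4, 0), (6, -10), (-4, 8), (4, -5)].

Computing all pairwise distances among 4 points:

d((4, 0), (6, -10)) = 10.198
d((4, 0), (-4, 8)) = 11.3137
d((4, 0), (4, -5)) = 5.0 <-- minimum
d((6, -10), (-4, 8)) = 20.5913
d((6, -10), (4, -5)) = 5.3852
d((-4, 8), (4, -5)) = 15.2643

Closest pair: (4, 0) and (4, -5) with distance 5.0

The closest pair is (4, 0) and (4, -5) with Euclidean distance 5.0. For 4 points, brute-force pairwise comparison is shown above. For large n, the divide-and-conquer algorithm (sort by x, recurse on halves, check the dividing strip) achieves O(n log n).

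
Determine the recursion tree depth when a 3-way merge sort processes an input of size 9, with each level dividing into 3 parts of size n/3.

For divide and conquer with division factor 3:

Problem sizes at each level:
Level 0: 9
Level 1: 3
Level 2: 1

The root is level 0 and the size-1 base case is level 2 (the tree spans levels 0 through 2, i.e. 3 levels counting the root), so the depth is the number of divisions: log_3(9) = 2

The recursion tree depth is log_3(9) = 2. At each level, the problem size is divided by 3, so it takes 2 divisions to reduce to a base case of size 1. The algorithm makes 3 recursive calls at each level.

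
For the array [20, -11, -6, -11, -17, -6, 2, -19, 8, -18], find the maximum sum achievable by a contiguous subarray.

Using Kadane's algorithm on [20, -11, -6, -11, -17, -6, 2, -19, 8, -18]:

Scanning through the array:
Position 1 (value -11): max_ending_here = 9, max_so_far = 20
Position 2 (value -6): max_ending_here = 3, max_so_far = 20
Position 3 (value -11): max_ending_here = -8, max_so_far = 20
Position 4 (value -17): max_ending_here = -17, max_so_far = 20
Position 5 (value -6): max_ending_here = -6, max_so_far = 20
Position 6 (value 2): max_ending_here = 2, max_so_far = 20
Position 7 (value -19): max_ending_here = -17, max_so_far = 20
Position 8 (value 8): max_ending_here = 8, max_so_far = 20
Position 9 (value -18): max_ending_here = -10, max_so_far = 20

Maximum subarray: [20]
Maximum sum: 20

The maximum subarray is [20] with sum 20. This subarray runs from index 0 to index 0.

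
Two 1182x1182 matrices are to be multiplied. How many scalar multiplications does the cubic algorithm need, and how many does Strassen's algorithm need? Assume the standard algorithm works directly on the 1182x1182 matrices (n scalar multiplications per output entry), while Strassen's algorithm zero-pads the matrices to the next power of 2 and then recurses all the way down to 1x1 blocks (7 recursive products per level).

Matrix multiplication for 1182x1182 matrices:

Strassen's algorithm requires power-of-2 dimensions. Pad 1182x1182 to 2048x2048 (next power of 2).

Standard algorithm: 1182^3 = 1651400568 multiplications
Strassen's algorithm: 7^(log2(2048)) = 7^11 = 1977326743 multiplications
Difference: 1651400568 - 1977326743 = -325926175 (Strassen uses MORE here due to padding overhead — for small or just-over-power-of-2 n, padding can outweigh the per-level savings)

Standard: 1651400568 multiplications (1182^3). Strassen: 1977326743 multiplications (7^11, after padding to 2048x2048). Strassen reduces 8 recursive multiplications to 7 at each level.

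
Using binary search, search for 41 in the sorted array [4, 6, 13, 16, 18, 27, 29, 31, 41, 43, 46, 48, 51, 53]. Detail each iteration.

Binary search for 41 in [4, 6, 13, 16, 18, 27, 29, 31, 41, 43, 46, 48, 51, 53]:

lo=0, hi=13, mid=6, arr[mid]=29 -> 29 < 41, search right half
lo=7, hi=13, mid=10, arr[mid]=46 -> 46 > 41, search left half
lo=7, hi=9, mid=8, arr[mid]=41 -> Found target at index 8!

Binary search finds 41 at index 8 after 3 comparisons. The search repeatedly halves the search space by comparing with the middle element.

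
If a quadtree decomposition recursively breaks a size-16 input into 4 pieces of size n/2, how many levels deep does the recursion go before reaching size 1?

For divide and conquer with division factor 2:

Problem sizes at each level:
Level 0: 16
Level 1: 8
Level 2: 4
Level 3: 2
Level 4: 1

The root is level 0 and the size-1 base case is level 4 (the tree spans levels 0 through 4, i.e. 5 levels counting the root), so the depth is the number of divisions: log_2(16) = 4

The recursion tree depth is log_2(16) = 4. At each level, the problem size is divided by 2, so it takes 4 divisions to reduce to a base case of size 1. The algorithm makes 4 recursive calls at each level.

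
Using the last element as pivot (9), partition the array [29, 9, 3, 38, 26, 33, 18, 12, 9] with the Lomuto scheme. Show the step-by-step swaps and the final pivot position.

Lomuto partition with pivot = 9:

Initial array: [29, 9, 3, 38, 26, 33, 18, 12, 9]

arr[0]=29 > 9: no swap
arr[1]=9 <= 9: swap with position 0, array becomes [9, 29, 3, 38, 26, 33, 18, 12, 9]
arr[2]=3 <= 9: swap with position 1, array becomes [9, 3, 29, 38, 26, 33, 18, 12, 9]
arr[3]=38 > 9: no swap
arr[4]=26 > 9: no swap
arr[5]=33 > 9: no swap
arr[6]=18 > 9: no swap
arr[7]=12 > 9: no swap

Place pivot at position 2: [9, 3, 9, 38, 26, 33, 18, 12, 29]
Pivot position: 2

After partitioning with pivot 9, the array becomes [9, 3, 9, 38, 26, 33, 18, 12, 29]. The pivot is placed at index 2. All elements to the left of the pivot are <= 9, and all elements to the right are > 9.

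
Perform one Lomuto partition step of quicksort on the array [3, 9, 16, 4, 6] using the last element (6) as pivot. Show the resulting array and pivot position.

Lomuto partition with pivot = 6:

Initial array: [3, 9, 16, 4, 6]

arr[0]=3 <= 6: swap with position 0, array becomes [3, 9, 16, 4, 6]
arr[1]=9 > 6: no swap
arr[2]=16 > 6: no swap
arr[3]=4 <= 6: swap with position 1, array becomes [3, 4, 16, 9, 6]

Place pivot at position 2: [3, 4, 6, 9, 16]
Pivot position: 2

After partitioning with pivot 6, the array becomes [3, 4, 6, 9, 16]. The pivot is placed at index 2. All elements to the left of the pivot are <= 6, and all elements to the right are > 6.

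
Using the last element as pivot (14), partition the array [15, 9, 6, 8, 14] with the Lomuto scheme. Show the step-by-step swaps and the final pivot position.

Lomuto partition with pivot = 14:

Initial array: [15, 9, 6, 8, 14]

arr[0]=15 > 14: no swap
arr[1]=9 <= 14: swap with position 0, array becomes [9, 15, 6, 8, 14]
arr[2]=6 <= 14: swap with position 1, array becomes [9, 6, 15, 8, 14]
arr[3]=8 <= 14: swap with position 2, array becomes [9, 6, 8, 15, 14]

Place pivot at position 3: [9, 6, 8, 14, 15]
Pivot position: 3

After partitioning with pivot 14, the array becomes [9, 6, 8, 14, 15]. The pivot is placed at index 3. All elements to the left of the pivot are <= 14, and all elements to the right are > 14.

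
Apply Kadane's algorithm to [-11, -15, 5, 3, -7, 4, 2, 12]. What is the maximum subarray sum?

Using Kadane's algorithm on [-11, -15, 5, 3, -7, 4, 2, 12]:

Scanning through the array:
Position 1 (value -15): max_ending_here = -15, max_so_far = -11
Position 2 (value 5): max_ending_here = 5, max_so_far = 5
Position 3 (value 3): max_ending_here = 8, max_so_far = 8
Position 4 (value -7): max_ending_here = 1, max_so_far = 8
Position 5 (value 4): max_ending_here = 5, max_so_far = 8
Position 6 (value 2): max_ending_here = 7, max_so_far = 8
Position 7 (value 12): max_ending_here = 19, max_so_far = 19

Maximum subarray: [5, 3, -7, 4, 2, 12]
Maximum sum: 19

The maximum subarray is [5, 3, -7, 4, 2, 12] with sum 19. This subarray runs from index 2 to index 7.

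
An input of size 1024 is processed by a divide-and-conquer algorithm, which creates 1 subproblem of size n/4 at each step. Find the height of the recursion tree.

For divide and conquer with division factor 4:

Problem sizes at each level:
Level 0: 1024
Level 1: 256
Level 2: 64
Level 3: 16
Level 4: 4
Level 5: 1

The root is level 0 and the size-1 base case is level 5 (the tree spans levels 0 through 5, i.e. 6 levels counting the root), so the depth is the number of divisions: log_4(1024) = 5

The recursion tree depth is log_4(1024) = 5. At each level, the problem size is divided by 4, so it takes 5 divisions to reduce to a base case of size 1. The algorithm makes 1 recursive call at each level.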